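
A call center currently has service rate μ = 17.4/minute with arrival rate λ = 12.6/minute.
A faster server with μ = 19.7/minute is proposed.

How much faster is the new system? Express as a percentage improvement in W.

System 1: ρ₁ = 12.6/17.4 = 0.7241, W₁ = 1/(17.4-12.6) = 0.20833
System 2: ρ₂ = 12.6/19.7 = 0.6396, W₂ = 1/(19.7-12.6) = 0.14085
Improvement: (W₁-W₂)/W₁ = (0.20833-0.14085)/0.20833 = 32.39%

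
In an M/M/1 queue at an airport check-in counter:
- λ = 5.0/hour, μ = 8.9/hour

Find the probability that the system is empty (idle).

ρ = λ/μ = 5.0/8.9 = 0.5618
P(0) = 1 - ρ = 1 - 0.5618 = 0.4382
The server is idle 43.82% of the time.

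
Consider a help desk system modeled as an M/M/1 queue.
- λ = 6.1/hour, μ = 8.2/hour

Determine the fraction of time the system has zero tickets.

ρ = λ/μ = 6.1/8.2 = 0.7439
P(0) = 1 - ρ = 1 - 0.7439 = 0.2561
The server is idle 25.61% of the time.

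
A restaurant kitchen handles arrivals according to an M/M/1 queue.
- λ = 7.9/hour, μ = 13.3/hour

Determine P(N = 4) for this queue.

ρ = λ/μ = 7.9/13.3 = 0.5940
P(n) = (1-ρ)ρⁿ
P(4) = (1-0.5940) × 0.5940^4
P(4) = 0.40600 × 0.12449
P(4) = 0.05054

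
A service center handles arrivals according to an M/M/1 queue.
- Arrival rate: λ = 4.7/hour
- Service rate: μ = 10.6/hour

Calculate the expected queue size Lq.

ρ = λ/μ = 4.7/10.6 = 0.4434
For M/M/1: Lq = λ²/(μ(μ-λ))
Lq = 22.09/(10.6 × 5.90)
Lq = 0.3532 customers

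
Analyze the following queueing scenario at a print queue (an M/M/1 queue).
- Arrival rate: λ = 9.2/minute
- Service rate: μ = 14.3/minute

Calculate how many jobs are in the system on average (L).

ρ = λ/μ = 9.2/14.3 = 0.6434
For M/M/1: L = λ/(μ-λ)
L = 9.2/(14.3-9.2) = 9.2/5.10
L = 1.8039 jobs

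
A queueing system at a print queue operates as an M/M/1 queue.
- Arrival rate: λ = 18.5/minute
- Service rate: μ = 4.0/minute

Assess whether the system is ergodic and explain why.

Stability requires ρ = λ/(cμ) < 1
ρ = 18.5/(1 × 4.0) = 18.5/4.00 = 4.6250
Since 4.6250 ≥ 1, the system is UNSTABLE.
Queue grows without bound. Need μ > λ = 18.5.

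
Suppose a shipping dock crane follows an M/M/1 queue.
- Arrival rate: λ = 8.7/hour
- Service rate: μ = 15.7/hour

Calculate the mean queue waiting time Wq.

First, compute utilization: ρ = λ/μ = 8.7/15.7 = 0.5541
For M/M/1: Wq = λ/(μ(μ-λ))
Wq = 8.7/(15.7 × (15.7-8.7))
Wq = 8.7/(15.7 × 7.00)
Wq = 0.07916 hours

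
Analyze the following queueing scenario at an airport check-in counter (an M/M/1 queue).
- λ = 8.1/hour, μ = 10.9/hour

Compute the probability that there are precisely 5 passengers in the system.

ρ = λ/μ = 8.1/10.9 = 0.7431
P(n) = (1-ρ)ρⁿ
P(5) = (1-0.7431) × 0.7431^5
P(5) = 0.2569 × 0.2266
P(5) = 0.05821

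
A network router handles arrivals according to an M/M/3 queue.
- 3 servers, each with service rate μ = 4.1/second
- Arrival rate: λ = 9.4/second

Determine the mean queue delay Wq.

Traffic intensity: ρ = λ/(cμ) = 9.4/(3×4.1) = 0.7642
Since ρ = 0.7642 < 1, system is stable.
Offered load a = λ/μ = cρ = 9.4/4.1 = 2.2927
P₀ = [ Σₙ₌₀^2 aⁿ/n! + a^3/(3!(1-ρ)) ]⁻¹
Σ = a^0/0! + a^1/1! + a^2/2! = 1.0000 + 2.2927 + 2.6282 = 5.9209
a^3/(3!(1-ρ)) = 12.0512/(6 × 0.23577) = 8.5190
P₀ = 1/(5.9209 + 8.5190) = 0.06925
Lq = P₀·a^3·ρ / (3!(1-ρ)²) = 0.069253 × 12.0512 × 0.76423 / (6 × 0.055589) = 1.9123
Wq = Lq/λ = 1.9123/9.4 = 0.2034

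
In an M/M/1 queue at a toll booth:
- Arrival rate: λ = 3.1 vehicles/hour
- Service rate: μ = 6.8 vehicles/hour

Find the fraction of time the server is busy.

Server utilization: ρ = λ/μ
ρ = 3.1/6.8 = 0.4559
The server is busy 45.59% of the time.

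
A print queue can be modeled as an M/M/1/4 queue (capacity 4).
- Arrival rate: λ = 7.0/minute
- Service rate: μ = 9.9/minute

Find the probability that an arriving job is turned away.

ρ = λ/μ = 7.0/9.9 = 0.707071
P₀ = (1-ρ)/(1-ρ^(K+1)) = (1-0.707071)/(1-0.707071^5) = 0.2929/0.8233 = 0.3558
P_K = P₀×ρ^K = 0.3558124 × 0.707071^4 = 0.3558124 × 0.2499494 = 0.08894
Blocking probability = 8.89%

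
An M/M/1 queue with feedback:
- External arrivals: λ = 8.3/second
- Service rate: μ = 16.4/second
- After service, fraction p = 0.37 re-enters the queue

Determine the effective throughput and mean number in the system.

Effective arrival rate: λ_eff = λ/(1-p) = 8.3/(1-0.37) = 8.3/0.63 = 13.1746
ρ = λ_eff/μ = 13.1746/16.4 = 0.803329
L = ρ/(1-ρ) = 0.803329/(1-0.803329) = 4.0846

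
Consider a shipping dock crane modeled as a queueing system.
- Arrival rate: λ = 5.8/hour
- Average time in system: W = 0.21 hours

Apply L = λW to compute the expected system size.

Little's Law: L = λW
L = 5.8 × 0.21 = 1.2180 containers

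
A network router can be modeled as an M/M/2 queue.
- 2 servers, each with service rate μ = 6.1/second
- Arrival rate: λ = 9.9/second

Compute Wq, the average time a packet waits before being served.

Traffic intensity: ρ = λ/(cμ) = 9.9/(2×6.1) = 0.8115
Since ρ = 0.8115 < 1, system is stable.
Offered load a = λ/μ = cρ = 9.9/6.1 = 1.6230
P₀ = [ Σₙ₌₀^1 aⁿ/n! + a^2/(2!(1-ρ)) ]⁻¹
Σ = a^0/0! + a^1/1! = 1.0000 + 1.6230 = 2.6230
a^2/(2!(1-ρ)) = 2.63397/(2 × 0.188525) = 6.9857
P₀ = 1/(2.6230 + 6.9857) = 0.1041
Lq = P₀·a^2·ρ / (2!(1-ρ)²) = 0.1040724 × 2.633969 × 0.8114754 / (2 × 0.03554152) = 3.1294
Wq = Lq/λ = 3.1294/9.9 = 0.3161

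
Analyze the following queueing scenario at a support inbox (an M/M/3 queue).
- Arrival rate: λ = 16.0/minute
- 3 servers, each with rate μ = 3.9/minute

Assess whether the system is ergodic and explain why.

Stability requires ρ = λ/(cμ) < 1
ρ = 16.0/(3 × 3.9) = 16.0/11.70 = 1.3675
Since 1.3675 ≥ 1, the system is UNSTABLE.
Need c > λ/μ = 16.0/3.9 = 4.10.
Minimum servers needed: c = 5.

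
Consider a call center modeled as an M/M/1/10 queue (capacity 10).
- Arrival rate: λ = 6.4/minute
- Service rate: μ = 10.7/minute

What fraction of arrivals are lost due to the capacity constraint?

ρ = λ/μ = 6.4/10.7 = 0.59813
P₀ = (1-ρ)/(1-ρ^(K+1)) = (1-0.59813)/(1-0.59813^11) = 0.4019/0.9965 = 0.4033
P_K = P₀×ρ^K = 0.4033 × 0.59813^10 = 0.4033 × 0.005861 = 0.002364
Blocking probability = 0.24%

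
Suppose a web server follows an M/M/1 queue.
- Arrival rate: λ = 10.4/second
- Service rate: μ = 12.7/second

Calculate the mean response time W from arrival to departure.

First, compute utilization: ρ = λ/μ = 10.4/12.7 = 0.8189
For M/M/1: W = 1/(μ-λ)
W = 1/(12.7-10.4) = 1/2.30
W = 0.4348 seconds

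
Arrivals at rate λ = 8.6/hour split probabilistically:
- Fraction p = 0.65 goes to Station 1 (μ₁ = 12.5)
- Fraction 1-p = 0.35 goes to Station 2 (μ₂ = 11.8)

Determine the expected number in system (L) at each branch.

Effective rates: λ₁ = 8.6×0.65 = 5.59, λ₂ = 8.6×0.35 = 3.01
Station 1: ρ₁ = 5.59/12.5 = 0.4472, L₁ = ρ₁/(1-ρ₁) = 0.4472/(1-0.4472) = 0.8090
Station 2: ρ₂ = 3.01/11.8 = 0.25508, L₂ = ρ₂/(1-ρ₂) = 0.25508/(1-0.25508) = 0.3424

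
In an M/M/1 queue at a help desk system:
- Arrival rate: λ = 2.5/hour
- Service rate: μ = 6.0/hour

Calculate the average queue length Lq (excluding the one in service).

ρ = λ/μ = 2.5/6.0 = 0.4167
For M/M/1: Lq = λ²/(μ(μ-λ))
Lq = 6.25/(6.0 × 3.50)
Lq = 0.2976 tickets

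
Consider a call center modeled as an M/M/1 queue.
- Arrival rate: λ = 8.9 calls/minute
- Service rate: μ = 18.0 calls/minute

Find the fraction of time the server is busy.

Server utilization: ρ = λ/μ
ρ = 8.9/18.0 = 0.4944
The server is busy 49.44% of the time.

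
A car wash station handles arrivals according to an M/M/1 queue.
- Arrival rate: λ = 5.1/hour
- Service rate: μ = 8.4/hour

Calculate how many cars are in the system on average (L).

ρ = λ/μ = 5.1/8.4 = 0.6071
For M/M/1: L = λ/(μ-λ)
L = 5.1/(8.4-5.1) = 5.1/3.30
L = 1.5455 cars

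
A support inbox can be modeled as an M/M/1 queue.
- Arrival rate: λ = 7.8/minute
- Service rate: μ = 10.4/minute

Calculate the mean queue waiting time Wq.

First, compute utilization: ρ = λ/μ = 7.8/10.4 = 0.7500
For M/M/1: Wq = λ/(μ(μ-λ))
Wq = 7.8/(10.4 × (10.4-7.8))
Wq = 7.8/(10.4 × 2.60)
Wq = 0.2885 minutes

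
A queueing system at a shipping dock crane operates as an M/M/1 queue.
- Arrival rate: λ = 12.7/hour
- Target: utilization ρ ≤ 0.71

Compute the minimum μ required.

ρ = λ/μ, so μ = λ/ρ
μ ≥ 12.7/0.71 = 17.8873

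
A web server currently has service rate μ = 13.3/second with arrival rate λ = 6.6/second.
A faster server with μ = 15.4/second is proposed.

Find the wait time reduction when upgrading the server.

System 1: ρ₁ = 6.6/13.3 = 0.4962, W₁ = 1/(13.3-6.6) = 0.14925
System 2: ρ₂ = 6.6/15.4 = 0.4286, W₂ = 1/(15.4-6.6) = 0.11364
Improvement: (W₁-W₂)/W₁ = (0.14925-0.11364)/0.14925 = 23.86%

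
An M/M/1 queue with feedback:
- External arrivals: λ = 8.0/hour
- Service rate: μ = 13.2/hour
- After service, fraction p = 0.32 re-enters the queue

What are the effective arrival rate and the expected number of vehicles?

Effective arrival rate: λ_eff = λ/(1-p) = 8.0/(1-0.32) = 8.0/0.68 = 11.764706
ρ = λ_eff/μ = 11.764706/13.2 = 0.8912656
L = ρ/(1-ρ) = 0.8912656/(1-0.8912656) = 8.1967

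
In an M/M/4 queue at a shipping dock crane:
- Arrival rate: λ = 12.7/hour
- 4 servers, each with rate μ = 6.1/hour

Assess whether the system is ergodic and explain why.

Stability requires ρ = λ/(cμ) < 1
ρ = 12.7/(4 × 6.1) = 12.7/24.40 = 0.5205
Since 0.5205 < 1, the system is STABLE.
The servers are busy 52.05% of the time.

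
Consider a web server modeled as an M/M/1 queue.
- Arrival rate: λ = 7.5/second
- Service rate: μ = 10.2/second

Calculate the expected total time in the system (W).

First, compute utilization: ρ = λ/μ = 7.5/10.2 = 0.7353
For M/M/1: W = 1/(μ-λ)
W = 1/(10.2-7.5) = 1/2.70
W = 0.3704 seconds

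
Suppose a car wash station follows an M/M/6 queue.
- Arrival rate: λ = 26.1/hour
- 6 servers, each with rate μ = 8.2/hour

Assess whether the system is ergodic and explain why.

Stability requires ρ = λ/(cμ) < 1
ρ = 26.1/(6 × 8.2) = 26.1/49.20 = 0.5305
Since 0.5305 < 1, the system is STABLE.
The servers are busy 53.05% of the time.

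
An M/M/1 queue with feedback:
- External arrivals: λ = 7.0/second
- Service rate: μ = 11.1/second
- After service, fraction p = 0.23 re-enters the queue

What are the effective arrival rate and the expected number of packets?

Effective arrival rate: λ_eff = λ/(1-p) = 7.0/(1-0.23) = 7.0/0.77 = 9.0909
ρ = λ_eff/μ = 9.0909/11.1 = 0.8190
L = ρ/(1-ρ) = 0.8190/(1-0.8190) = 4.5249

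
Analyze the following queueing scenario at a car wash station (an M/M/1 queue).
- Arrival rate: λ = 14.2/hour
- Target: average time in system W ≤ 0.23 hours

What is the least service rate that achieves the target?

For M/M/1: W = 1/(μ-λ)
Need W ≤ 0.23, so 1/(μ-λ) ≤ 0.23
μ - λ ≥ 1/0.23 = 4.3478
μ ≥ 14.2 + 4.3478 = 18.5478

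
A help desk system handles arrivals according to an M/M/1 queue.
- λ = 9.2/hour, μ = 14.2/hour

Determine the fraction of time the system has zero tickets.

ρ = λ/μ = 9.2/14.2 = 0.6479
P(0) = 1 - ρ = 1 - 0.6479 = 0.3521
The server is idle 35.21% of the time.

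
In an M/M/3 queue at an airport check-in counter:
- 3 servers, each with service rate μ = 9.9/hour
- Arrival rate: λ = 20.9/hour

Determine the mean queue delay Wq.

Traffic intensity: ρ = λ/(cμ) = 20.9/(3×9.9) = 0.7037
Since ρ = 0.7037 < 1, system is stable.
Offered load a = λ/μ = cρ = 20.9/9.9 = 2.1111
P₀ = [ Σₙ₌₀^2 aⁿ/n! + a^3/(3!(1-ρ)) ]⁻¹
Σ = a^0/0! + a^1/1! + a^2/2! = 1.0000 + 2.1111 + 2.2284 = 5.3395
a^3/(3!(1-ρ)) = 9.4088/(6 × 0.2963) = 5.2924
P₀ = 1/(5.3395 + 5.2924) = 0.09406
Lq = P₀·a^3·ρ / (3!(1-ρ)²) = 0.094056 × 9.4088 × 0.70370 / (6 × 0.087791) = 1.1822
Wq = Lq/λ = 1.18224/20.9 = 0.05657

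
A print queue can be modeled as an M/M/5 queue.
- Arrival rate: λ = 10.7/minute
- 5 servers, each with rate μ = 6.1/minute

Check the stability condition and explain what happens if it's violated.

Stability requires ρ = λ/(cμ) < 1
ρ = 10.7/(5 × 6.1) = 10.7/30.50 = 0.3508
Since 0.3508 < 1, the system is STABLE.
The servers are busy 35.08% of the time.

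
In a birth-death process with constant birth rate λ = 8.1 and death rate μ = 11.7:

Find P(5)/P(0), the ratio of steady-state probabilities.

For constant rates: P(n)/P(0) = (λ/μ)^n
P(5)/P(0) = (8.1/11.7)^5 = 0.6923^5 = 0.1590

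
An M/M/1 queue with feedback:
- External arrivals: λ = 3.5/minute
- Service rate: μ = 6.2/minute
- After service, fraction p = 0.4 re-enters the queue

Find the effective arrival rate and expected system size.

Effective arrival rate: λ_eff = λ/(1-p) = 3.5/(1-0.4) = 3.5/0.60 = 5.833333
ρ = λ_eff/μ = 5.833333/6.2 = 0.9408602
L = ρ/(1-ρ) = 0.9408602/(1-0.9408602) = 15.9091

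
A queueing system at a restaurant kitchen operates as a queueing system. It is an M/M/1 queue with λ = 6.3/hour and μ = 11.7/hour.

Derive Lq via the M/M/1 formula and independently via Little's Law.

Method 1 (direct): Lq = λ²/(μ(μ-λ)) = 39.69/(11.7 × 5.40) = 0.6282

Method 2 (Little's Law):
W = 1/(μ-λ) = 1/5.40 = 0.18519
Wq = W - 1/μ = 0.18519 - 0.085470 = 0.09972
Lq = λWq = 6.3 × 0.09972 = 0.6282 ✔ (matches Method 1)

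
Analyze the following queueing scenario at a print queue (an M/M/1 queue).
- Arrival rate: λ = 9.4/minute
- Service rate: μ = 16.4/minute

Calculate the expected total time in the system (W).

First, compute utilization: ρ = λ/μ = 9.4/16.4 = 0.5732
For M/M/1: W = 1/(μ-λ)
W = 1/(16.4-9.4) = 1/7.00
W = 0.1429 minutes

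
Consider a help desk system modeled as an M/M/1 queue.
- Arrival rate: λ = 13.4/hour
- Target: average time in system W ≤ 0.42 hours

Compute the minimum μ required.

For M/M/1: W = 1/(μ-λ)
Need W ≤ 0.42, so 1/(μ-λ) ≤ 0.42
μ - λ ≥ 1/0.42 = 2.3810
μ ≥ 13.4 + 2.3810 = 15.7810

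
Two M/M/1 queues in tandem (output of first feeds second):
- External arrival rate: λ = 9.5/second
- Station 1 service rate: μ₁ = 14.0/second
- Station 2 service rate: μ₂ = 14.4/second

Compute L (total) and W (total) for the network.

By Jackson's theorem, each station behaves as independent M/M/1.
Station 1: ρ₁ = 9.5/14.0 = 0.6786, L₁ = ρ₁/(1-ρ₁) = λ/(μ₁-λ) = 9.5/4.50 = 2.1111
Station 2: ρ₂ = 9.5/14.4 = 0.6597, L₂ = ρ₂/(1-ρ₂) = λ/(μ₂-λ) = 9.5/4.90 = 1.9388
Total: L = L₁ + L₂ = 2.1111 + 1.9388 = 4.0499
W = L/λ = 4.0499/9.5 = 0.4263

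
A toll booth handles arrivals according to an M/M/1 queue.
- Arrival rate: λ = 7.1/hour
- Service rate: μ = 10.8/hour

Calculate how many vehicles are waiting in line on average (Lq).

ρ = λ/μ = 7.1/10.8 = 0.6574
For M/M/1: Lq = λ²/(μ(μ-λ))
Lq = 50.41/(10.8 × 3.70)
Lq = 1.2615 vehicles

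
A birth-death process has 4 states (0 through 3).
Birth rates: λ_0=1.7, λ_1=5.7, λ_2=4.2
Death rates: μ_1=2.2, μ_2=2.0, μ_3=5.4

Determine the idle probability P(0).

Ratios P(n)/P(0) = (λ₀···λₙ₋₁)/(μ₁···μₙ):
P(1)/P(0) = (1.7)/(2.2) = 0.7727
P(2)/P(0) = (1.7×5.7)/(2.2×2.0) = 2.2023
P(3)/P(0) = (1.7×5.7×4.2)/(2.2×2.0×5.4) = 1.7129

Normalization: ∑ P(n) = 1
P(0) × (1.0000 + 0.7727 + 2.2023 + 1.7129) = 1
P(0) × 5.6879 = 1
P(0) = 1/5.6879 = 0.1758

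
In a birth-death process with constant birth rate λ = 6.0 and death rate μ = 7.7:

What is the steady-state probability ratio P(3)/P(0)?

For constant rates: P(n)/P(0) = (λ/μ)^n
P(3)/P(0) = (6.0/7.7)^3 = 0.7792^3 = 0.4731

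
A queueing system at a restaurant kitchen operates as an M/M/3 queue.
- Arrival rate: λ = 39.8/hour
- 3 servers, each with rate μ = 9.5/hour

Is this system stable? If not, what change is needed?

Stability requires ρ = λ/(cμ) < 1
ρ = 39.8/(3 × 9.5) = 39.8/28.50 = 1.3965
Since 1.3965 ≥ 1, the system is UNSTABLE.
Need c > λ/μ = 39.8/9.5 = 4.19.
Minimum servers needed: c = 5.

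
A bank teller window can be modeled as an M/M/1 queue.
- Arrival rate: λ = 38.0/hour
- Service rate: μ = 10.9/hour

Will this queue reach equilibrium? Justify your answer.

Stability requires ρ = λ/(cμ) < 1
ρ = 38.0/(1 × 10.9) = 38.0/10.90 = 3.4862
Since 3.4862 ≥ 1, the system is UNSTABLE.
Queue grows without bound. Need μ > λ = 38.0.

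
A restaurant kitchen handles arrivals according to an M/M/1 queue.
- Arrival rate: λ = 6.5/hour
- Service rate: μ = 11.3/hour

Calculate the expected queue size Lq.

ρ = λ/μ = 6.5/11.3 = 0.5752
For M/M/1: Lq = λ²/(μ(μ-λ))
Lq = 42.25/(11.3 × 4.80)
Lq = 0.7789 orders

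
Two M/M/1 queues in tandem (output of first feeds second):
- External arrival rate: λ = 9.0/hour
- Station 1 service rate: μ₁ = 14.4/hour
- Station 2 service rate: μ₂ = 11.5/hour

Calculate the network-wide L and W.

By Jackson's theorem, each station behaves as independent M/M/1.
Station 1: ρ₁ = 9.0/14.4 = 0.6250, L₁ = ρ₁/(1-ρ₁) = λ/(μ₁-λ) = 9.0/5.40 = 1.6667
Station 2: ρ₂ = 9.0/11.5 = 0.7826, L₂ = ρ₂/(1-ρ₂) = λ/(μ₂-λ) = 9.0/2.50 = 3.6000
Total: L = L₁ + L₂ = 1.6667 + 3.6000 = 5.2667
W = L/λ = 5.2667/9.0 = 0.5852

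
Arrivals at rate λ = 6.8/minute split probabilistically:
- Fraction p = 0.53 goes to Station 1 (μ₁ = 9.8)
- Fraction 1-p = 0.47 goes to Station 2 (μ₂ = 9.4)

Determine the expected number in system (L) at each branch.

Effective rates: λ₁ = 6.8×0.53 = 3.604, λ₂ = 6.8×0.47 = 3.196
Station 1: ρ₁ = 3.604/9.8 = 0.36776, L₁ = ρ₁/(1-ρ₁) = 0.36776/(1-0.36776) = 0.5817
Station 2: ρ₂ = 3.196/9.4 = 0.3400, L₂ = ρ₂/(1-ρ₂) = 0.3400/(1-0.3400) = 0.5152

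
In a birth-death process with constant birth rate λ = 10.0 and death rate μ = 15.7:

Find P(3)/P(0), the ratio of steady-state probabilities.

For constant rates: P(n)/P(0) = (λ/μ)^n
P(3)/P(0) = (10.0/15.7)^3 = 0.6369^3 = 0.2584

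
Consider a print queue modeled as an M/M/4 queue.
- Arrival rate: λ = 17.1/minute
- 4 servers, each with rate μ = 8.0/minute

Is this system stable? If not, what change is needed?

Stability requires ρ = λ/(cμ) < 1
ρ = 17.1/(4 × 8.0) = 17.1/32.00 = 0.5344
Since 0.5344 < 1, the system is STABLE.
The servers are busy 53.44% of the time.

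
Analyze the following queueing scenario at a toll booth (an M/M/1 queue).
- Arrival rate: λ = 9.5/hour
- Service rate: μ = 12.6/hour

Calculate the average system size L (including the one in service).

ρ = λ/μ = 9.5/12.6 = 0.7540
For M/M/1: L = λ/(μ-λ)
L = 9.5/(12.6-9.5) = 9.5/3.10
L = 3.0645 vehicles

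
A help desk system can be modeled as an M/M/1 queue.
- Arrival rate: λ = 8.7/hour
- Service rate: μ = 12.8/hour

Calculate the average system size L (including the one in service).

ρ = λ/μ = 8.7/12.8 = 0.6797
For M/M/1: L = λ/(μ-λ)
L = 8.7/(12.8-8.7) = 8.7/4.10
L = 2.1220 tickets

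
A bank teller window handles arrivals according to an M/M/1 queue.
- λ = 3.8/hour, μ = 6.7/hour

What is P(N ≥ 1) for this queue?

ρ = λ/μ = 3.8/6.7 = 0.5672
P(N ≥ n) = ρⁿ
P(N ≥ 1) = 0.5672^1
P(N ≥ 1) = 0.5672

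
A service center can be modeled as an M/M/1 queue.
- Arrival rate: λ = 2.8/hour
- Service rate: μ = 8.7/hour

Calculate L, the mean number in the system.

ρ = λ/μ = 2.8/8.7 = 0.3218
For M/M/1: L = λ/(μ-λ)
L = 2.8/(8.7-2.8) = 2.8/5.90
L = 0.4746 customers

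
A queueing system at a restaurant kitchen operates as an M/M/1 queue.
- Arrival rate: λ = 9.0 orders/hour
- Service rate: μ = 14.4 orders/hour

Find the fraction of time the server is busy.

Server utilization: ρ = λ/μ
ρ = 9.0/14.4 = 0.6250
The server is busy 62.50% of the time.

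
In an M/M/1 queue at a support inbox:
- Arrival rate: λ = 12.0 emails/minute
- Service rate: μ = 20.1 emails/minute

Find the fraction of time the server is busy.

Server utilization: ρ = λ/μ
ρ = 12.0/20.1 = 0.5970
The server is busy 59.70% of the time.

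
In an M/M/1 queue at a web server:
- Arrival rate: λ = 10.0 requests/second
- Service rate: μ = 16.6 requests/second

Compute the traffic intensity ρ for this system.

Server utilization: ρ = λ/μ
ρ = 10.0/16.6 = 0.6024
The server is busy 60.24% of the time.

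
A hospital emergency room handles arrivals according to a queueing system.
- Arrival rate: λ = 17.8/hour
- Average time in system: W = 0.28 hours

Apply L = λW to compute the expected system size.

Little's Law: L = λW
L = 17.8 × 0.28 = 4.9840 patients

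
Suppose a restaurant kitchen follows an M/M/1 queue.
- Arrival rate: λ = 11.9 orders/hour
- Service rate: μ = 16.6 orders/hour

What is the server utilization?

Server utilization: ρ = λ/μ
ρ = 11.9/16.6 = 0.7169
The server is busy 71.69% of the time.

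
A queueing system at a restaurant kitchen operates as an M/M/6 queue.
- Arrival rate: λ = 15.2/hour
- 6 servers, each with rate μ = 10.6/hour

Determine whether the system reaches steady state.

Stability requires ρ = λ/(cμ) < 1
ρ = 15.2/(6 × 10.6) = 15.2/63.60 = 0.2390
Since 0.2390 < 1, the system is STABLE.
The servers are busy 23.90% of the time.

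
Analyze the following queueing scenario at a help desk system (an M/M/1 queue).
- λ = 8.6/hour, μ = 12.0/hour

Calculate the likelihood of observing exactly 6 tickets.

ρ = λ/μ = 8.6/12.0 = 0.7167
P(n) = (1-ρ)ρⁿ
P(6) = (1-0.7167) × 0.7167^6
P(6) = 0.2833 × 0.1355
P(6) = 0.03839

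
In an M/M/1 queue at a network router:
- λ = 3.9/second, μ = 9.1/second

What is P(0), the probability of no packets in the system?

ρ = λ/μ = 3.9/9.1 = 0.4286
P(0) = 1 - ρ = 1 - 0.4286 = 0.5714
The server is idle 57.14% of the time.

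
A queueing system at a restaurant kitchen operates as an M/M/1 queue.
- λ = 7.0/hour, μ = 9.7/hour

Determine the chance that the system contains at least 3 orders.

ρ = λ/μ = 7.0/9.7 = 0.72165
P(N ≥ n) = ρⁿ
P(N ≥ 3) = 0.72165^3
P(N ≥ 3) = 0.3758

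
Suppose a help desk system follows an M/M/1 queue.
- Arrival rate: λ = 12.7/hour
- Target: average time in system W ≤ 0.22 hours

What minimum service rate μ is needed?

For M/M/1: W = 1/(μ-λ)
Need W ≤ 0.22, so 1/(μ-λ) ≤ 0.22
μ - λ ≥ 1/0.22 = 4.5455
μ ≥ 12.7 + 4.5455 = 17.2455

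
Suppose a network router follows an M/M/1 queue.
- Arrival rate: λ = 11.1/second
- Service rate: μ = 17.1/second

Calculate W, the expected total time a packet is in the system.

First, compute utilization: ρ = λ/μ = 11.1/17.1 = 0.6491
For M/M/1: W = 1/(μ-λ)
W = 1/(17.1-11.1) = 1/6.00
W = 0.1667 seconds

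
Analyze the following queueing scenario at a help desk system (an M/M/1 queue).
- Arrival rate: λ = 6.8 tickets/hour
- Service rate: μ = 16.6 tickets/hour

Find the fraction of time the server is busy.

Server utilization: ρ = λ/μ
ρ = 6.8/16.6 = 0.4096
The server is busy 40.96% of the time.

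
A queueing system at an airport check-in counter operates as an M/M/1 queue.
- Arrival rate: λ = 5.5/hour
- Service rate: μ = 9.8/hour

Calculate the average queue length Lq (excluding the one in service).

ρ = λ/μ = 5.5/9.8 = 0.5612
For M/M/1: Lq = λ²/(μ(μ-λ))
Lq = 30.25/(9.8 × 4.30)
Lq = 0.7178 passengers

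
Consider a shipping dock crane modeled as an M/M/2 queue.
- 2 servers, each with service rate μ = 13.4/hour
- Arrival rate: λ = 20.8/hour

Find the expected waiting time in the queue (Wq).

Traffic intensity: ρ = λ/(cμ) = 20.8/(2×13.4) = 0.7761
Since ρ = 0.7761 < 1, system is stable.
Offered load a = λ/μ = cρ = 20.8/13.4 = 1.5522
P₀ = [ Σₙ₌₀^1 aⁿ/n! + a^2/(2!(1-ρ)) ]⁻¹
Σ = a^0/0! + a^1/1! = 1.0000 + 1.5522 = 2.5522
a^2/(2!(1-ρ)) = 2.40945/(2 × 0.223881) = 5.3811
P₀ = 1/(2.5522 + 5.3811) = 0.1261
Lq = P₀·a^2·ρ / (2!(1-ρ)²) = 0.126050 × 2.40945 × 0.776119 / (2 × 0.0501225) = 2.3514
Wq = Lq/λ = 2.3514/20.8 = 0.1130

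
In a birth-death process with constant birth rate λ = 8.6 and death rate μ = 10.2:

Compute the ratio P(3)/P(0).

For constant rates: P(n)/P(0) = (λ/μ)^n
P(3)/P(0) = (8.6/10.2)^3 = 0.84314^3 = 0.5994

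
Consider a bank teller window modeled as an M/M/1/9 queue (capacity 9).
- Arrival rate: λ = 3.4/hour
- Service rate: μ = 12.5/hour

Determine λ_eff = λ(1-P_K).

ρ = λ/μ = 3.4/12.5 = 0.2720
P₀ = (1-ρ)/(1-ρ^(K+1)) = (1-0.2720)/(1-0.2720^10) = 0.7280/1.0000 = 0.7280
P_K = P₀×ρ^K = 0.72800 × 0.2720^9 = 0.72800 × 0.0000081493 = 0.000005933
λ_eff = λ(1-P_K) = 3.4 × (1 - 0.000005933) = 3.4 × 1.0000 = 3.4000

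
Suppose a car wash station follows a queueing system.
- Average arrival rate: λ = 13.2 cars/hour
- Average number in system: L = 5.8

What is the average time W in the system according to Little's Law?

Little's Law: L = λW, so W = L/λ
W = 5.8/13.2 = 0.4394 hours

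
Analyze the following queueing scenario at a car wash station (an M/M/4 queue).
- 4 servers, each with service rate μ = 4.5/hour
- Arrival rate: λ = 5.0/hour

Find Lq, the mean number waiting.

Traffic intensity: ρ = λ/(cμ) = 5.0/(4×4.5) = 0.2778
Since ρ = 0.2778 < 1, system is stable.
Offered load a = λ/μ = cρ = 5.0/4.5 = 1.1111
P₀ = [ Σₙ₌₀^3 aⁿ/n! + a^4/(4!(1-ρ)) ]⁻¹
Σ = a^0/0! + a^1/1! + a^2/2! + a^3/3! = 1.0000 + 1.1111 + 0.6173 + 0.2286 = 2.9570
a^4/(4!(1-ρ)) = 1.5242/(24 × 0.72222) = 0.08793
P₀ = 1/(2.9570 + 0.08793) = 0.3284
Lq = P₀·a^4·ρ / (4!(1-ρ)²) = 0.3284 × 1.5242 × 0.2778 / (24 × 0.5216) = 0.01111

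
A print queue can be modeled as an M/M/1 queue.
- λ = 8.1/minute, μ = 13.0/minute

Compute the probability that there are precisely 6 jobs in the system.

ρ = λ/μ = 8.1/13.0 = 0.623077
P(n) = (1-ρ)ρⁿ
P(6) = (1-0.623077) × 0.623077^6
P(6) = 0.3769 × 0.05851
P(6) = 0.02205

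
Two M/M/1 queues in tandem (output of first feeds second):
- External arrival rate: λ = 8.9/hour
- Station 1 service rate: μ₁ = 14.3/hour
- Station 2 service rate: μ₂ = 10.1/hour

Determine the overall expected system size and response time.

By Jackson's theorem, each station behaves as independent M/M/1.
Station 1: ρ₁ = 8.9/14.3 = 0.6224, L₁ = ρ₁/(1-ρ₁) = λ/(μ₁-λ) = 8.9/5.40 = 1.6481
Station 2: ρ₂ = 8.9/10.1 = 0.8812, L₂ = ρ₂/(1-ρ₂) = λ/(μ₂-λ) = 8.9/1.20 = 7.4167
Total: L = L₁ + L₂ = 1.6481 + 7.4167 = 9.0648
W = L/λ = 9.0648/8.9 = 1.0185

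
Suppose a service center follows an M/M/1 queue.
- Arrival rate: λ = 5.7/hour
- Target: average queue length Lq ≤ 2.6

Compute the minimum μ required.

For M/M/1: Lq = λ²/(μ(μ-λ))
Need Lq ≤ 2.6, i.e. μ(μ-λ) ≥ λ²/2.6
μ² - 5.7μ - 32.49/2.6 ≥ 0  →  μ² - 5.7μ - 12.49615 ≥ 0
Quadratic formula (positive root): μ = [λ + √(λ² + 4×12.49615)]/2
Discriminant: 32.49 + 4×12.49615 = 82.4746, √82.4746 = 9.0816
μ ≥ (5.7 + 9.0816)/2 = 7.3908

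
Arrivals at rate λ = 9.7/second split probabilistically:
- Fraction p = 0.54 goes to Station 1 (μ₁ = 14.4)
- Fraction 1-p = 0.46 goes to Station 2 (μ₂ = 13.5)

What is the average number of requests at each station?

Effective rates: λ₁ = 9.7×0.54 = 5.238, λ₂ = 9.7×0.46 = 4.462
Station 1: ρ₁ = 5.238/14.4 = 0.36375, L₁ = ρ₁/(1-ρ₁) = 0.36375/(1-0.36375) = 0.5717
Station 2: ρ₂ = 4.462/13.5 = 0.3305, L₂ = ρ₂/(1-ρ₂) = 0.3305/(1-0.3305) = 0.4937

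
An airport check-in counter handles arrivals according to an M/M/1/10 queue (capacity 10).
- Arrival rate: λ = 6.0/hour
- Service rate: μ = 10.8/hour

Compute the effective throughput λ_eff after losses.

ρ = λ/μ = 6.0/10.8 = 0.55556
P₀ = (1-ρ)/(1-ρ^(K+1)) = (1-0.55556)/(1-0.55556^11) = 0.4444/0.9984 = 0.4451
P_K = P₀×ρ^K = 0.4451 × 0.55556^10 = 0.4451 × 0.002801 = 0.001247
λ_eff = λ(1-P_K) = 6.0 × (1 - 0.001247) = 6.0 × 0.99875 = 5.9925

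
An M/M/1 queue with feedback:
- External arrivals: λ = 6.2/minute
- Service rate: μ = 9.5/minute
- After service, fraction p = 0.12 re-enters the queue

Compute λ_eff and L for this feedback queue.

Effective arrival rate: λ_eff = λ/(1-p) = 6.2/(1-0.12) = 6.2/0.88 = 7.0455
ρ = λ_eff/μ = 7.0455/9.5 = 0.74163
L = ρ/(1-ρ) = 0.74163/(1-0.74163) = 2.8704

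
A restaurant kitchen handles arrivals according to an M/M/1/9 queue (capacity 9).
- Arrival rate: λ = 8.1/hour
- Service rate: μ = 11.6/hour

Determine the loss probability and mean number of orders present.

ρ = λ/μ = 8.1/11.6 = 0.69828
P₀ = (1-ρ)/(1-ρ^(K+1)) = (1-0.69828)/(1-0.69828^10) = 0.3017/0.9724 = 0.3103
P_K = P₀×ρ^K = 0.3103 × 0.69828^9 = 0.3103 × 0.03947 = 0.01225
Blocking probability P_9 = 0.01225 (1.22%)
L = ρ[1 - (K+1)ρ^K + Kρ^(K+1)] / [(1-ρ)(1-ρ^(K+1))]
L = 0.69828 × (1 - 10×0.03947 + 9×0.02756) / ((1 - 0.69828) × (1 - 0.02756)) = 2.0309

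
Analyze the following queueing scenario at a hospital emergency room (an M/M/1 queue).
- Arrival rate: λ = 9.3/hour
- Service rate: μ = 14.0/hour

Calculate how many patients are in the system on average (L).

ρ = λ/μ = 9.3/14.0 = 0.6643
For M/M/1: L = λ/(μ-λ)
L = 9.3/(14.0-9.3) = 9.3/4.70
L = 1.9787 patients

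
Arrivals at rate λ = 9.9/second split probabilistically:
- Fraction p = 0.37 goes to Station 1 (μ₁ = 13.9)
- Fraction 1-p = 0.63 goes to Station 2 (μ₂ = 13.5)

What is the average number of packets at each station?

Effective rates: λ₁ = 9.9×0.37 = 3.663, λ₂ = 9.9×0.63 = 6.237
Station 1: ρ₁ = 3.663/13.9 = 0.2635, L₁ = ρ₁/(1-ρ₁) = 0.2635/(1-0.2635) = 0.3578
Station 2: ρ₂ = 6.237/13.5 = 0.4620, L₂ = ρ₂/(1-ρ₂) = 0.4620/(1-0.4620) = 0.8587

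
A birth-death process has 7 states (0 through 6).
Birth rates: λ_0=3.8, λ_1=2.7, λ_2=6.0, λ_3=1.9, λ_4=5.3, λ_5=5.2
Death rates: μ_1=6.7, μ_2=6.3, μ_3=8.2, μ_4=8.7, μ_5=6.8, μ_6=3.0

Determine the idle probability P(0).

Ratios P(n)/P(0) = (λ₀···λₙ₋₁)/(μ₁···μₙ):
P(1)/P(0) = (3.8)/(6.7) = 0.56716
P(2)/P(0) = (3.8×2.7)/(6.7×6.3) = 0.24307
P(3)/P(0) = (3.8×2.7×6.0)/(6.7×6.3×8.2) = 0.17786
P(4)/P(0) = (3.8×2.7×6.0×1.9)/(6.7×6.3×8.2×8.7) = 0.038842
P(5)/P(0) = (3.8×2.7×6.0×1.9×5.3)/(6.7×6.3×8.2×8.7×6.8) = 0.030274
P(6)/P(0) = (3.8×2.7×6.0×1.9×5.3×5.2)/(6.7×6.3×8.2×8.7×6.8×3.0) = 0.052475

Normalization: ∑ P(n) = 1
P(0) × (1.0000 + 0.56716 + 0.24307 + 0.17786 + 0.038842 + 0.030274 + 0.052475) = 1
P(0) × 2.1097 = 1
P(0) = 1/2.1097 = 0.4740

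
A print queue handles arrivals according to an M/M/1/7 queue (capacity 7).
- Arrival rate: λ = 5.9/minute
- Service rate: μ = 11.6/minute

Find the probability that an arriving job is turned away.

ρ = λ/μ = 5.9/11.6 = 0.50862
P₀ = (1-ρ)/(1-ρ^(K+1)) = (1-0.50862)/(1-0.50862^8) = 0.4914/0.9955 = 0.4936
P_K = P₀×ρ^K = 0.49359 × 0.50862^7 = 0.49359 × 0.0088055 = 0.004346
Blocking probability = 0.43%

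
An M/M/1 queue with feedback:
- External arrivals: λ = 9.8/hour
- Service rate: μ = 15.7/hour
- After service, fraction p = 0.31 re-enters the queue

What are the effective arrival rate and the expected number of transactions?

Effective arrival rate: λ_eff = λ/(1-p) = 9.8/(1-0.31) = 9.8/0.69 = 14.2029
ρ = λ_eff/μ = 14.2029/15.7 = 0.904643
L = ρ/(1-ρ) = 0.904643/(1-0.904643) = 9.4869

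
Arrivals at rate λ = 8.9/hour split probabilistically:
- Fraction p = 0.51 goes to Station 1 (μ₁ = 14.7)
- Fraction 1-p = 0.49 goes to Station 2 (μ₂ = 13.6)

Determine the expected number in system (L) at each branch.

Effective rates: λ₁ = 8.9×0.51 = 4.539, λ₂ = 8.9×0.49 = 4.361
Station 1: ρ₁ = 4.539/14.7 = 0.30878, L₁ = ρ₁/(1-ρ₁) = 0.30878/(1-0.30878) = 0.4467
Station 2: ρ₂ = 4.361/13.6 = 0.32066, L₂ = ρ₂/(1-ρ₂) = 0.32066/(1-0.32066) = 0.4720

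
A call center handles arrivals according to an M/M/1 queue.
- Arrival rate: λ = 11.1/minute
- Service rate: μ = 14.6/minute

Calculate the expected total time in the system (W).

First, compute utilization: ρ = λ/μ = 11.1/14.6 = 0.7603
For M/M/1: W = 1/(μ-λ)
W = 1/(14.6-11.1) = 1/3.50
W = 0.2857 minutes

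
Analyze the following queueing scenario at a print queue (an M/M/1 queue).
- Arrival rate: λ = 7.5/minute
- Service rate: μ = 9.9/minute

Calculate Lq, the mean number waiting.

ρ = λ/μ = 7.5/9.9 = 0.7576
For M/M/1: Lq = λ²/(μ(μ-λ))
Lq = 56.25/(9.9 × 2.40)
Lq = 2.3674 jobs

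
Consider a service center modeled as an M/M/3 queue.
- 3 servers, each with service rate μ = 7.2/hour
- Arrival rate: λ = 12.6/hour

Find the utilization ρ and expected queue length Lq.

Traffic intensity: ρ = λ/(cμ) = 12.6/(3×7.2) = 0.5833
Since ρ = 0.5833 < 1, system is stable.
Offered load a = λ/μ = cρ = 12.6/7.2 = 1.7500
P₀ = [ Σₙ₌₀^2 aⁿ/n! + a^3/(3!(1-ρ)) ]⁻¹
Σ = a^0/0! + a^1/1! + a^2/2! = 1.0000 + 1.7500 + 1.5312 = 4.2812
a^3/(3!(1-ρ)) = 5.3594/(6 × 0.41667) = 2.1437
P₀ = 1/(4.2812 + 2.1437) = 0.1556
Lq = P₀·a^3·ρ / (3!(1-ρ)²) = 0.15564 × 5.3594 × 0.58333 / (6 × 0.17361) = 0.4671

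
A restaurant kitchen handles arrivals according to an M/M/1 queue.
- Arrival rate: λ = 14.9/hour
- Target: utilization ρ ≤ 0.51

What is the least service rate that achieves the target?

ρ = λ/μ, so μ = λ/ρ
μ ≥ 14.9/0.51 = 29.2157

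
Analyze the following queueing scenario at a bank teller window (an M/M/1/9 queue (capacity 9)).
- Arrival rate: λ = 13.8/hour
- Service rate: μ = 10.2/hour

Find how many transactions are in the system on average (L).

ρ = λ/μ = 13.8/10.2 = 1.35294
P₀ = (1-ρ)/(1-ρ^(K+1)) = (1-1.35294)/(1-1.35294^10) = -0.3529/-19.5487 = 0.01805
P_K = P₀×ρ^K = 0.018054 × 1.35294^9 = 0.018054 × 15.1882 = 0.2742
L = ρ[1 - (K+1)ρ^K + Kρ^(K+1)] / [(1-ρ)(1-ρ^(K+1))]
L = 1.35294 × (1 - 10×15.1882 + 9×20.5487) / ((1 - 1.35294) × (1 - 20.5487)) = 6.6782 transactions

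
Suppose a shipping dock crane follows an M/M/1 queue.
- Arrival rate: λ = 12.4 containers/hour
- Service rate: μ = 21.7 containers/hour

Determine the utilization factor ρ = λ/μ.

Server utilization: ρ = λ/μ
ρ = 12.4/21.7 = 0.5714
The server is busy 57.14% of the time.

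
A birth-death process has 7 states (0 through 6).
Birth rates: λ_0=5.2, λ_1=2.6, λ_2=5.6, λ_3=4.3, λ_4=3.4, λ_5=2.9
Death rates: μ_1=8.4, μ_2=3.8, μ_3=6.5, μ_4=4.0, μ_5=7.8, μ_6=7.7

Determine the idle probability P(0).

Ratios P(n)/P(0) = (λ₀···λₙ₋₁)/(μ₁···μₙ):
P(1)/P(0) = (5.2)/(8.4) = 0.6190
P(2)/P(0) = (5.2×2.6)/(8.4×3.8) = 0.4236
P(3)/P(0) = (5.2×2.6×5.6)/(8.4×3.8×6.5) = 0.3649
P(4)/P(0) = (5.2×2.6×5.6×4.3)/(8.4×3.8×6.5×4.0) = 0.3923
P(5)/P(0) = (5.2×2.6×5.6×4.3×3.4)/(8.4×3.8×6.5×4.0×7.8) = 0.1710
P(6)/P(0) = (5.2×2.6×5.6×4.3×3.4×2.9)/(8.4×3.8×6.5×4.0×7.8×7.7) = 0.06440

Normalization: ∑ P(n) = 1
P(0) × (1.0000 + 0.6190 + 0.4236 + 0.3649 + 0.3923 + 0.1710 + 0.06440) = 1
P(0) × 3.0352 = 1
P(0) = 1/3.0352 = 0.3295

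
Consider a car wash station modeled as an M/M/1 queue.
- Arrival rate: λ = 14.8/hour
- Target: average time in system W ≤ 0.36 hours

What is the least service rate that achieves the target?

For M/M/1: W = 1/(μ-λ)
Need W ≤ 0.36, so 1/(μ-λ) ≤ 0.36
μ - λ ≥ 1/0.36 = 2.7778
μ ≥ 14.8 + 2.7778 = 17.5778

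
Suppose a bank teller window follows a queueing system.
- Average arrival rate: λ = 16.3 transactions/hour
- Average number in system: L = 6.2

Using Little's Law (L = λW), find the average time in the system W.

Little's Law: L = λW, so W = L/λ
W = 6.2/16.3 = 0.3804 hours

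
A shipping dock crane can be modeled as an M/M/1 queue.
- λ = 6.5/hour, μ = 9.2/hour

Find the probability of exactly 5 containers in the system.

ρ = λ/μ = 6.5/9.2 = 0.70652
P(n) = (1-ρ)ρⁿ
P(5) = (1-0.70652) × 0.70652^5
P(5) = 0.293480 × 0.176044
P(5) = 0.05167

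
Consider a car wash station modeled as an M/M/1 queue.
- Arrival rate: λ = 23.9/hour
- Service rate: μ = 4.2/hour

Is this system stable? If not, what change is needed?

Stability requires ρ = λ/(cμ) < 1
ρ = 23.9/(1 × 4.2) = 23.9/4.20 = 5.6905
Since 5.6905 ≥ 1, the system is UNSTABLE.
Queue grows without bound. Need μ > λ = 23.9.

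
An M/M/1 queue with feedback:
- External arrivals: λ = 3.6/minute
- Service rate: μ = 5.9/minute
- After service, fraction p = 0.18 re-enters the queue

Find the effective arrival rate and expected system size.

Effective arrival rate: λ_eff = λ/(1-p) = 3.6/(1-0.18) = 3.6/0.82 = 4.39024
ρ = λ_eff/μ = 4.39024/5.9 = 0.74411
L = ρ/(1-ρ) = 0.74411/(1-0.74411) = 2.9079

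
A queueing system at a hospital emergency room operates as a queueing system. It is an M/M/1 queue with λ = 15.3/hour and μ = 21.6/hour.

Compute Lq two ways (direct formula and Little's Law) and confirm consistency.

Method 1 (direct): Lq = λ²/(μ(μ-λ)) = 234.09/(21.6 × 6.30) = 1.7202

Method 2 (Little's Law):
W = 1/(μ-λ) = 1/6.30 = 0.15873
Wq = W - 1/μ = 0.15873 - 0.046296 = 0.11243
Lq = λWq = 15.3 × 0.11243 = 1.7202 ✔ (matches Method 1)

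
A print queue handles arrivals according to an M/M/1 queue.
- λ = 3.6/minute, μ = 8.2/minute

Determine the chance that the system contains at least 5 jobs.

ρ = λ/μ = 3.6/8.2 = 0.4390
P(N ≥ n) = ρⁿ
P(N ≥ 5) = 0.4390^5
P(N ≥ 5) = 0.01631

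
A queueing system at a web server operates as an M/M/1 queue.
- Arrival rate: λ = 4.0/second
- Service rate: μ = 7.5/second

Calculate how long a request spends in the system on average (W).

First, compute utilization: ρ = λ/μ = 4.0/7.5 = 0.5333
For M/M/1: W = 1/(μ-λ)
W = 1/(7.5-4.0) = 1/3.50
W = 0.2857 seconds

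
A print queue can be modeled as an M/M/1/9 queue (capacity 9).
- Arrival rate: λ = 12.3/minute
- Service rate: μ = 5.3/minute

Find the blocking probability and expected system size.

ρ = λ/μ = 12.3/5.3 = 2.32075
P₀ = (1-ρ)/(1-ρ^(K+1)) = (1-2.32075)/(1-2.32075^10) = -1.3207/-4530.9342 = 0.0002915
P_K = P₀×ρ^K = 0.0002915 × 2.32075^9 = 0.0002915 × 1952.7886 = 0.5692
Blocking probability P_9 = 0.5692 (56.92%)
L = ρ[1 - (K+1)ρ^K + Kρ^(K+1)] / [(1-ρ)(1-ρ^(K+1))]
L = 2.32075 × (1 - 10×1952.7886 + 9×4531.9342) / ((1 - 2.32075) × (1 - 4531.9342)) = 8.2451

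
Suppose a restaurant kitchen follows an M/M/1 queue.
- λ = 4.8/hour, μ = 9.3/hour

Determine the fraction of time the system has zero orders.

ρ = λ/μ = 4.8/9.3 = 0.5161
P(0) = 1 - ρ = 1 - 0.5161 = 0.4839
The server is idle 48.39% of the time.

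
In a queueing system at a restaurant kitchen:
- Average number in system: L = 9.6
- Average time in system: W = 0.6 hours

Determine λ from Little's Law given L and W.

Little's Law: L = λW, so λ = L/W
λ = 9.6/0.6 = 16.0000 orders/hour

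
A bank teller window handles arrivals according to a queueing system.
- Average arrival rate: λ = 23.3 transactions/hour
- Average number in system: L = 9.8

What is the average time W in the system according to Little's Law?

Little's Law: L = λW, so W = L/λ
W = 9.8/23.3 = 0.4206 hours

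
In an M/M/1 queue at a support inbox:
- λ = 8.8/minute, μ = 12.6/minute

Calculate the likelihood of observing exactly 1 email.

ρ = λ/μ = 8.8/12.6 = 0.6984
P(n) = (1-ρ)ρⁿ
P(1) = (1-0.6984) × 0.6984^1
P(1) = 0.3016 × 0.6984
P(1) = 0.2106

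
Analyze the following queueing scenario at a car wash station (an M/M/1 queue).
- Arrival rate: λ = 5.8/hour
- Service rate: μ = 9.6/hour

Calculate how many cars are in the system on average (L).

ρ = λ/μ = 5.8/9.6 = 0.6042
For M/M/1: L = λ/(μ-λ)
L = 5.8/(9.6-5.8) = 5.8/3.80
L = 1.5263 cars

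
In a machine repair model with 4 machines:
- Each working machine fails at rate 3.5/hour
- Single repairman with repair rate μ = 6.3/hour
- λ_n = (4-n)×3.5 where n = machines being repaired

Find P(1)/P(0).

P(1)/P(0) = ∏_{i=0}^{1-1} λ_i/μ_{i+1}
= (4-0)×3.5/6.3
= 2.2222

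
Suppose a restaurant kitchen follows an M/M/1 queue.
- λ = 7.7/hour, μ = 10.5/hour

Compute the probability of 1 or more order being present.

ρ = λ/μ = 7.7/10.5 = 0.7333
P(N ≥ n) = ρⁿ
P(N ≥ 1) = 0.7333^1
P(N ≥ 1) = 0.7333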